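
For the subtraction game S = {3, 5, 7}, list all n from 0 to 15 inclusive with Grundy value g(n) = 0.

Compute g(0), g(1), … for moves {3, 5, 7}:
k:     0  1  2  3  4  5  6  7  8  9 10 11 12 13 14 15
g(k):  0  0  0  1  1  1  2  2  2  3  0  0  0  1  1  1
The P-positions (g = 0) in 0..15 are 0, 1, 2, 10, 11, 12.

0, 1, 2, 10, 11, 12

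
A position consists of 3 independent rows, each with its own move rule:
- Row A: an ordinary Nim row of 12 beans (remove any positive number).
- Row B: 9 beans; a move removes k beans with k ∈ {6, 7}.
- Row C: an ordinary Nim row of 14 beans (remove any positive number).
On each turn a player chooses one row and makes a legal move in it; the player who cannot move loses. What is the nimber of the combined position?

3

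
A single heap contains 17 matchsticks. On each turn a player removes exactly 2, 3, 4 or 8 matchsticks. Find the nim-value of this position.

Build the Grundy sequence with g(k) = mex{g(k−s) : s ∈ {2, 3, 4, 8}, s ≤ k}:
k:     0  1  2  3  4  5  6  7  8  9 10 11 12 13 14 15 16 17
g(k):  0  0  1  1  2  2  0  0  1  1  2  2  0  0  1  1  2  2
So g(17) = 2.

2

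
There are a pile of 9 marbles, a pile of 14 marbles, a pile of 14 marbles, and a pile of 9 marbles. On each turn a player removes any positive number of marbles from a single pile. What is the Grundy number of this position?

Compute the nim-sum pairwise:
9 ⊕ 14 = 7
7 ⊕ 14 = 9
9 ⊕ 9 = 0

0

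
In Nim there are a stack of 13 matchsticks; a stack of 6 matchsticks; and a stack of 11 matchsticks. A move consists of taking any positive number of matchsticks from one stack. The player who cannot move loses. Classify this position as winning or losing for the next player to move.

Nim-sum: 13 ^ 6 ^ 11 = 0.
The nim-sum is 0, so this is a P-position: the player to move is in a losing position under optimal play.

Losing position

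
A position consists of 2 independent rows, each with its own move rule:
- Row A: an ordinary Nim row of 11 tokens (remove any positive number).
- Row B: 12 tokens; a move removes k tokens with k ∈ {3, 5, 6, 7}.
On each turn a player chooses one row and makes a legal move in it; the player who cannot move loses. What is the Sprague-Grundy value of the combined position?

11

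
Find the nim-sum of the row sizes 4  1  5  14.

Compute the nim-sum pairwise:
4 ^ 1 = 5
5 ^ 5 = 0
0 ^ 14 = 14

14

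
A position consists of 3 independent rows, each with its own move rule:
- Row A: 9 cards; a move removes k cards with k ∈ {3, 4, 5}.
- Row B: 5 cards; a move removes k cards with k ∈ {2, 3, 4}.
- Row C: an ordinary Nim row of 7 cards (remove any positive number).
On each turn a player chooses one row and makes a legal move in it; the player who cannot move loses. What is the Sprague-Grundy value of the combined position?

5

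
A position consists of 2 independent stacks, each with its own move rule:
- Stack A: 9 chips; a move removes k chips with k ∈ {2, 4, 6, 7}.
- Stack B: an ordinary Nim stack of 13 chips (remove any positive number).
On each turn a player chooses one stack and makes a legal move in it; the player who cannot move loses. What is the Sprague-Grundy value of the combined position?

13

Grundy values for stack A (subtraction set {2, 4, 6, 7}):
k:     0  1  2  3  4  5  6  7  8  9
g(k):  0  0  1  1  2  2  3  3  4  0
So g(9) = 0.
Stack B is a plain Nim stack of size 13, so its Grundy value is 13.
By the Sprague-Grundy theorem, the Grundy value of a sum of independent games is the XOR of the component values.
Combined value = 0 ⊕ 13 = 13.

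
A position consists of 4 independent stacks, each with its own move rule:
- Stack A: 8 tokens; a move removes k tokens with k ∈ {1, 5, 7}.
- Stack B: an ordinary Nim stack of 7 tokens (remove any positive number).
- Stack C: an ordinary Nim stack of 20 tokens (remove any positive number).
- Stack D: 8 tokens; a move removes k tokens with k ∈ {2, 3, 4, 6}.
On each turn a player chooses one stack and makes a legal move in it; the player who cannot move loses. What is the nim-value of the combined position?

19

For stack A, compute g(0), g(1), … with moves {1, 5, 7}:
g(0) = mex{} = 0
g(1) = mex{0} = 1
g(2) = mex{1} = 0
g(3) = mex{0} = 1
g(4) = mex{1} = 0
g(5) = mex{0} = 1
g(6) = mex{1} = 0
g(7) = mex{0} = 1
g(8) = mex{1} = 0
So g(8) = 0.
Stack B is a plain Nim stack of size 7, so its Grundy value is 7.
Stack C is a plain Nim stack of size 20, so its Grundy value is 20.
For stack D, compute g(0), g(1), … with moves {2, 3, 4, 6}:
g(0) = mex{} = 0
g(1) = mex{} = 0
g(2) = mex{0} = 1
g(3) = mex{0} = 1
g(4) = mex{0,1} = 2
g(5) = mex{0,1} = 2
g(6) = mex{0,1,2} = 3
g(7) = mex{0,1,2} = 3
g(8) = mex{1,2,3} = 0
So g(8) = 0.
By the Sprague-Grundy theorem, the Grundy value of a sum of independent games is the XOR of the component values.
Combined value = 0 XOR 7 XOR 20 XOR 0 = 19.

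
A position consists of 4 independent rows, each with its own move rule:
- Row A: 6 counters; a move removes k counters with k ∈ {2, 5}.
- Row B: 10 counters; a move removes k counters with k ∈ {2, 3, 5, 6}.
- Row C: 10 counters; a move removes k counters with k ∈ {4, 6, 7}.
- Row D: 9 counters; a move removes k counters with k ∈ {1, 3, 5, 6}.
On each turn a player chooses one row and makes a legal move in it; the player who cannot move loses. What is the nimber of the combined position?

Grundy values for row A (subtraction set {2, 5}):
k:     0  1  2  3  4  5  6
g(k):  0  0  1  1  0  2  1
So g(6) = 1.
For row B, compute g(0), g(1), … with moves {2, 3, 5, 6}:
k:     0  1  2  3  4  5  6  7  8  9 10
g(k):  0  0  1  1  2  2  3  3  0  0  1
So g(10) = 1.
For row C, compute g(0), g(1), … with moves {4, 6, 7}:
g(0) = mex{} = 0
g(1) = mex{} = 0
g(2) = mex{} = 0
g(3) = mex{} = 0
g(4) = mex{0} = 1
g(5) = mex{0} = 1
g(6) = mex{0} = 1
g(7) = mex{0} = 1
g(8) = mex{0,1} = 2
g(9) = mex{0,1} = 2
g(10) = mex{0,1} = 2
So g(10) = 2.
Build the Grundy sequence for row D with g(k) = mex{g(k−s) : s ∈ {1, 3, 5, 6}, s ≤ k}:
g(0) = mex{} = 0
g(1) = mex{0} = 1
g(2) = mex{1} = 0
g(3) = mex{0} = 1
g(4) = mex{1} = 0
g(5) = mex{0} = 1
g(6) = mex{0,1} = 2
g(7) = mex{0,1,2} = 3
g(8) = mex{0,1,3} = 2
g(9) = mex{0,1,2} = 3
So g(9) = 3.
By the Sprague-Grundy theorem, the Grundy value of a sum of independent games is the XOR of the component values.
Combined value = 1 ⊕ 1 ⊕ 2 ⊕ 3 = 1.

1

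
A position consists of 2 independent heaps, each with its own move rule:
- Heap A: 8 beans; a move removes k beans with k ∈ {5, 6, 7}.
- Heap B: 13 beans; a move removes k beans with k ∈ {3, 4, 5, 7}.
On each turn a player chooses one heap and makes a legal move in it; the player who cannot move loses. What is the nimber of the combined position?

0

For heap A, compute g(0), g(1), … with moves {5, 6, 7}:
g(0) = mex{} = 0
g(1) = mex{} = 0
g(2) = mex{} = 0
g(3) = mex{} = 0
g(4) = mex{} = 0
g(5) = mex{0} = 1
g(6) = mex{0} = 1
g(7) = mex{0} = 1
g(8) = mex{0} = 1
So g(8) = 1.
For heap B, compute g(0), g(1), … with moves {3, 4, 5, 7}:
k:     0  1  2  3  4  5  6  7  8  9 10 11 12 13
g(k):  0  0  0  1  1  1  2  2  2  3  0  0  0  1
So g(13) = 1.
By the Sprague-Grundy theorem, the Grundy value of a sum of independent games is the XOR of the component values.
Combined value = 1 ⊕ 1 = 0.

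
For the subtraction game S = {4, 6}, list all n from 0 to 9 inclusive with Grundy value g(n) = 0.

0, 1, 2, 3

Compute g(0), g(1), … for moves {4, 6}:
g(0) = mex{} = 0
g(1) = mex{} = 0
g(2) = mex{} = 0
g(3) = mex{} = 0
g(4) = mex{0} = 1
g(5) = mex{0} = 1
g(6) = mex{0} = 1
g(7) = mex{0} = 1
g(8) = mex{0,1} = 2
g(9) = mex{0,1} = 2
The P-positions (g = 0) in 0..9 are 0, 1, 2, 3.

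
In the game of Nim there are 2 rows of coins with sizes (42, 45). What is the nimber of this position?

7

In binary:
  101010  (42)
  101101  (45)
  ------
  000111  (7)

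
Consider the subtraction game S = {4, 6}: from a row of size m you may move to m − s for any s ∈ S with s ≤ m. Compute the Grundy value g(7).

1

Compute g(0), g(1), … for moves {4, 6}:
g(0) = mex{} = 0
g(1) = mex{} = 0
g(2) = mex{} = 0
g(3) = mex{} = 0
g(4) = mex{0} = 1
g(5) = mex{0} = 1
g(6) = mex{0} = 1
g(7) = mex{0} = 1
So g(7) = 1.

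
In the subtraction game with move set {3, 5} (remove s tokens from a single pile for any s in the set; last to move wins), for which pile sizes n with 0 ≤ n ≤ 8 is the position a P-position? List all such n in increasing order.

0, 1, 2, 8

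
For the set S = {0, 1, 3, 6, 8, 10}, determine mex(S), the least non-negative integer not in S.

2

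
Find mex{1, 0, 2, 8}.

The values 0, 1, 2 are all present; 3 is the first non-negative integer missing from the set.

3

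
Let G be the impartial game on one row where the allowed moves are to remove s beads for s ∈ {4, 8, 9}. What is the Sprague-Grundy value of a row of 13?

0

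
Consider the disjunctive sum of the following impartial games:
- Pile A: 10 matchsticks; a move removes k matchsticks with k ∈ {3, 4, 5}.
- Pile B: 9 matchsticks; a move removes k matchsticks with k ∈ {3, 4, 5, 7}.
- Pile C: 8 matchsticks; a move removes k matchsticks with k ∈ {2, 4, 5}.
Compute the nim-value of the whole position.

3

Build the Grundy sequence for pile A with g(k) = mex{g(k−s) : s ∈ {3, 4, 5}, s ≤ k}:
g(0) = mex{} = 0
g(1) = mex{} = 0
g(2) = mex{} = 0
g(3) = mex{0} = 1
g(4) = mex{0} = 1
g(5) = mex{0} = 1
g(6) = mex{0,1} = 2
g(7) = mex{0,1} = 2
g(8) = mex{1} = 0
g(9) = mex{1,2} = 0
g(10) = mex{1,2} = 0
So g(10) = 0.
Grundy values for pile B (subtraction set {3, 4, 5, 7}):
k:     0  1  2  3  4  5  6  7  8  9
g(k):  0  0  0  1  1  1  2  2  2  3
So g(9) = 3.
Grundy values for pile C (subtraction set {2, 4, 5}):
k:     0  1  2  3  4  5  6  7  8
g(k):  0  0  1  1  2  2  3  0  0
So g(8) = 0.
The value of a disjunctive sum is the nim-sum of the parts.
Combined value = 0 ⊕ 3 ⊕ 0 = 3.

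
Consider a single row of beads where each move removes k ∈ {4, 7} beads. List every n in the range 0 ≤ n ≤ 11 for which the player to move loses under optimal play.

0, 1, 2, 3, 11

Build the Grundy sequence with g(k) = mex{g(k−s) : s ∈ {4, 7}, s ≤ k}:
g(0) = mex{} = 0
g(1) = mex{} = 0
g(2) = mex{} = 0
g(3) = mex{} = 0
g(4) = mex{0} = 1
g(5) = mex{0} = 1
g(6) = mex{0} = 1
g(7) = mex{0} = 1
g(8) = mex{0,1} = 2
g(9) = mex{0,1} = 2
g(10) = mex{0,1} = 2
g(11) = mex{1} = 0
The P-positions (g = 0) in 0..11 are 0, 1, 2, 3, 11.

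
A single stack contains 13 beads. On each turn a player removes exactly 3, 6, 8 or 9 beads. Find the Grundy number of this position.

0

Grundy values for subtraction set {3, 6, 8, 9}:
k:     0  1  2  3  4  5  6  7  8  9 10 11 12 13
g(k):  0  0  0  1  1  1  2  2  2  3  3  3  0  0
So g(13) = 0.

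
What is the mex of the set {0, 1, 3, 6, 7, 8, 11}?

2

The values 0, 1 are all present; 2 is the first non-negative integer missing from the set.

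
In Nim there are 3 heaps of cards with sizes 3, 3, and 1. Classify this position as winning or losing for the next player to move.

Winning position

Compute the nim-sum pairwise:
3 ^ 3 = 0
0 ^ 1 = 1
The nim-sum is 1 ≠ 0, so this is an N-position: the player to move can win.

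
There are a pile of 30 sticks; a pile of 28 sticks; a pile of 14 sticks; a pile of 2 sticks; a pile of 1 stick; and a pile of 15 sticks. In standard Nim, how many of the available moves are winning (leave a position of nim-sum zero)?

Write each in binary and XOR column by column:
  11110  (30)
  11100  (28)
  01110  (14)
  00010  (2)
  00001  (1)
  01111  (15)
  -----
  00000  (0)
The nim-sum is already 0, so every move leaves a nonzero nim-sum — there are no winning moves.

0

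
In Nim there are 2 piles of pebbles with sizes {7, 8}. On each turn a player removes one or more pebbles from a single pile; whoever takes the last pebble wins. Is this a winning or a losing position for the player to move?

Winning position

Nim-sum: 7 ⊕ 8 = 15.
The nim-sum is 15 ≠ 0, so this is an N-position: the player to move can win.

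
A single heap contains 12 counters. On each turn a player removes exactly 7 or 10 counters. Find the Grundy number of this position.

Compute g(0), g(1), … for moves {7, 10}:
k:     0  1  2  3  4  5  6  7  8  9 10 11 12
g(k):  0  0  0  0  0  0  0  1  1  1  1  1  1
So g(12) = 1.

1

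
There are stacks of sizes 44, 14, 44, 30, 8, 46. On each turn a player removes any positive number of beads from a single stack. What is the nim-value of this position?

54

Bitwise XOR of the heap sizes:
  101100  (44)
  001110  (14)
  101100  (44)
  011110  (30)
  001000  (8)
  101110  (46)
  ------
  110110  (54)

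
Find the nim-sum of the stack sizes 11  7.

Write each in binary and XOR column by column:
  1011  (11)
  0111  (7)
  ----
  1100  (12)

12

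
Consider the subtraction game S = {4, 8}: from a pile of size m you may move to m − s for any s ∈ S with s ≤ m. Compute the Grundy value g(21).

2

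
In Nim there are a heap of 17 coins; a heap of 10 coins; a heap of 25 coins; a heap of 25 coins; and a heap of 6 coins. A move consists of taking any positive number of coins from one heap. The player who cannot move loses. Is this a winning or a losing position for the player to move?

Compute the nim-sum pairwise:
17 ⊕ 10 = 27
27 ⊕ 25 = 2
2 ⊕ 25 = 27
27 ⊕ 6 = 29
The nim-sum is 29 ≠ 0, so this is an N-position: the player to move can win.

Winning position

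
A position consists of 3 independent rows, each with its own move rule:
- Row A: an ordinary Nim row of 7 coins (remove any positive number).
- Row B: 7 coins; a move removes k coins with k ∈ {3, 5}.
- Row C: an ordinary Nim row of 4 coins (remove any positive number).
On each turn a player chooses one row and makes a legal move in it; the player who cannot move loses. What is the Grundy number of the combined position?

Row A is a plain Nim row of size 7, so its Grundy value is 7.
For row B, compute g(0), g(1), … with moves {3, 5}:
k:     0  1  2  3  4  5  6  7
g(k):  0  0  0  1  1  1  2  2
So g(7) = 2.
Row C is a plain Nim row of size 4, so its Grundy value is 4.
By the Sprague-Grundy theorem, the Grundy value of a sum of independent games is the XOR of the component values.
Combined value = 7 XOR 2 XOR 4 = 1.

1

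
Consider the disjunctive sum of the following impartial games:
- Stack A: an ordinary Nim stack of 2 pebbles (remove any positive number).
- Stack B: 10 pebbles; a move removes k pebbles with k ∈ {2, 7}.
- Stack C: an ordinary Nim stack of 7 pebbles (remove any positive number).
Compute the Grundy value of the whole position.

Stack A is a plain Nim stack of size 2, so its Grundy value is 2.
For stack B, compute g(0), g(1), … with moves {2, 7}:
g(0) = mex{} = 0
g(1) = mex{} = 0
g(2) = mex{0} = 1
g(3) = mex{0} = 1
g(4) = mex{1} = 0
g(5) = mex{1} = 0
g(6) = mex{0} = 1
g(7) = mex{0} = 1
g(8) = mex{0,1} = 2
g(9) = mex{1} = 0
g(10) = mex{1,2} = 0
So g(10) = 0.
Stack C is a plain Nim stack of size 7, so its Grundy value is 7.
By the Sprague-Grundy theorem, the Grundy value of a sum of independent games is the XOR of the component values.
Combined value = 2 XOR 0 XOR 7 = 5.

5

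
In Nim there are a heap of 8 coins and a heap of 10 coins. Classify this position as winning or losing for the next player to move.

Compute the nim-sum pairwise:
8 XOR 10 = 2
The nim-sum is 2 ≠ 0, so this is an N-position: the player to move can win.

Winning position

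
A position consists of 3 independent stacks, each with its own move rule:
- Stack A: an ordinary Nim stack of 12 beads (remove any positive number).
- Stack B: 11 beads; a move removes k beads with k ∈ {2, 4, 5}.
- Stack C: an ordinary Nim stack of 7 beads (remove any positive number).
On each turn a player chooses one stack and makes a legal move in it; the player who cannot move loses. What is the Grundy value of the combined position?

9

Stack A is a plain Nim stack of size 12, so its Grundy value is 12.
For stack B, compute g(0), g(1), … with moves {2, 4, 5}:
g(0) = mex{} = 0
g(1) = mex{} = 0
g(2) = mex{0} = 1
g(3) = mex{0} = 1
g(4) = mex{0,1} = 2
g(5) = mex{0,1} = 2
g(6) = mex{0,1,2} = 3
g(7) = mex{1,2} = 0
g(8) = mex{1,2,3} = 0
g(9) = mex{0,2} = 1
g(10) = mex{0,2,3} = 1
g(11) = mex{0,1,3} = 2
So g(11) = 2.
Stack C is a plain Nim stack of size 7, so its Grundy value is 7.
By the Sprague-Grundy theorem, the Grundy value of a sum of independent games is the XOR of the component values.
Combined value = 12 ⊕ 2 ⊕ 7 = 9.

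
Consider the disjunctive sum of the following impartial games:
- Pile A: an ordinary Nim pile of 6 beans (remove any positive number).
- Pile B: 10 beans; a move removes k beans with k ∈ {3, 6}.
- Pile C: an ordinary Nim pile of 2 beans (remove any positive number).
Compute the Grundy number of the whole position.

4

Pile A is a plain Nim pile of size 6, so its Grundy value is 6.
For pile B, compute g(0), g(1), … with moves {3, 6}:
k:     0  1  2  3  4  5  6  7  8  9 10
g(k):  0  0  0  1  1  1  2  2  2  0  0
So g(10) = 0.
Pile C is a plain Nim pile of size 2, so its Grundy value is 2.
By the Sprague-Grundy theorem, the Grundy value of a sum of independent games is the XOR of the component values.
Combined value = 6 XOR 0 XOR 2 = 4.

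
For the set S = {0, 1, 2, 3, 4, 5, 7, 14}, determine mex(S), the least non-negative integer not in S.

The values 0, 1, 2, 3, 4, 5 are all present; 6 is the first non-negative integer missing from the set.

6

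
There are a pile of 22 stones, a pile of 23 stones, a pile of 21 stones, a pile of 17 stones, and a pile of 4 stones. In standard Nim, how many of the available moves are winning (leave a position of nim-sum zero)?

Nim-sum: 22 XOR 23 XOR 21 XOR 17 XOR 4 = 1.
The overall nim-sum is X = 1. A pile of size p has a winning move iff p XOR X < p (reduce it to p XOR X).
  22: 22 XOR 1 = 23 ≥ 22 — no move.
  23: 23 XOR 1 = 22 < 23 — winning move (to 22).
  21: 21 XOR 1 = 20 < 21 — winning move (to 20).
  17: 17 XOR 1 = 16 < 17 — winning move (to 16).
  4: 4 XOR 1 = 5 ≥ 4 — no move.
That gives 3 winning moves.

3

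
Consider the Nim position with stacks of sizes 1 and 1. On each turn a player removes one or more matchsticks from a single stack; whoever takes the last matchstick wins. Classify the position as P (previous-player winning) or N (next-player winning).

P-position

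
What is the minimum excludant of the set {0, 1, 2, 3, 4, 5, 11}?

6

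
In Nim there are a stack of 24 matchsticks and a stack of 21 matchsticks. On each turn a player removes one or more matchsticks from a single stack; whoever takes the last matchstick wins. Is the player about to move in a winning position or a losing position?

Winning position

Nim-sum: 24 ^ 21 = 13.
The nim-sum is 13 ≠ 0, so this is an N-position: the player to move can win.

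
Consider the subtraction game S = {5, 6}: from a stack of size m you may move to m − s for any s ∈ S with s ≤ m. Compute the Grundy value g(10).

2

Compute g(0), g(1), … for moves {5, 6}:
g(0) = mex{} = 0
g(1) = mex{} = 0
g(2) = mex{} = 0
g(3) = mex{} = 0
g(4) = mex{} = 0
g(5) = mex{0} = 1
g(6) = mex{0} = 1
g(7) = mex{0} = 1
g(8) = mex{0} = 1
g(9) = mex{0} = 1
g(10) = mex{0,1} = 2
So g(10) = 2.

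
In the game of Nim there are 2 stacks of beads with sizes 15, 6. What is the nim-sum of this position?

Nim-sum: 15 ^ 6 = 9.

9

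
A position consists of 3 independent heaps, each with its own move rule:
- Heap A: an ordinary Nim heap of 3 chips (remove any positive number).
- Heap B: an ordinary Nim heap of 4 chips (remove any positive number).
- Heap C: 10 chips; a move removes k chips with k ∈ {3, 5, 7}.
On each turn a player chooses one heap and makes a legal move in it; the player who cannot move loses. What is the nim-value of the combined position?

7

Heap A is a plain Nim heap of size 3, so its Grundy value is 3.
Heap B is a plain Nim heap of size 4, so its Grundy value is 4.
Grundy values for heap C (subtraction set {3, 5, 7}):
k:     0  1  2  3  4  5  6  7  8  9 10
g(k):  0  0  0  1  1  1  2  2  2  3  0
So g(10) = 0.
The value of a disjunctive sum is the nim-sum of the parts.
Combined value = 3 ⊕ 4 ⊕ 0 = 7.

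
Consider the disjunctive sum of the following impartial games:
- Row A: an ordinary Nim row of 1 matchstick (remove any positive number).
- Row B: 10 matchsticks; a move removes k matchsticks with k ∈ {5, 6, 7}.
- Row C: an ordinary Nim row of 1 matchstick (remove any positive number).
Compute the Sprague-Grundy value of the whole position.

Row A is a plain Nim row of size 1, so its Grundy value is 1.
Build the Grundy sequence for row B with g(k) = mex{g(k−s) : s ∈ {5, 6, 7}, s ≤ k}:
g(0) = mex{} = 0
g(1) = mex{} = 0
g(2) = mex{} = 0
g(3) = mex{} = 0
g(4) = mex{} = 0
g(5) = mex{0} = 1
g(6) = mex{0} = 1
g(7) = mex{0} = 1
g(8) = mex{0} = 1
g(9) = mex{0} = 1
g(10) = mex{0,1} = 2
So g(10) = 2.
Row C is a plain Nim row of size 1, so its Grundy value is 1.
By the Sprague-Grundy theorem, the Grundy value of a sum of independent games is the XOR of the component values.
Combined value = 1 ⊕ 2 ⊕ 1 = 2.

2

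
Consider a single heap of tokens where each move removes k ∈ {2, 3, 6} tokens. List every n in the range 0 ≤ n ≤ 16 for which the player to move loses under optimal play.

0, 1, 5, 9, 10, 14

Build the Grundy sequence with g(k) = mex{g(k−s) : s ∈ {2, 3, 6}, s ≤ k}:
k:     0  1  2  3  4  5  6  7  8  9 10 11 12 13 14 15 16
g(k):  0  0  1  1  2  0  3  1  2  0  0  1  1  2  0  3  1
The P-positions (g = 0) in 0..16 are 0, 1, 5, 9, 10, 14.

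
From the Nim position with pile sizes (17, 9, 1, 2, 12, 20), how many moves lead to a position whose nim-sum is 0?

1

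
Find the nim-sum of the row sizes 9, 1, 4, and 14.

Compute the nim-sum pairwise:
9 ^ 1 = 8
8 ^ 4 = 12
12 ^ 14 = 2

2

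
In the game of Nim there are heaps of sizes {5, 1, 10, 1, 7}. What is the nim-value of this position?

Nim-sum: 5 XOR 1 XOR 10 XOR 1 XOR 7 = 8.

8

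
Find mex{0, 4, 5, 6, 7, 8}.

1

0 is in the set but 1 is not, so the mex is 1.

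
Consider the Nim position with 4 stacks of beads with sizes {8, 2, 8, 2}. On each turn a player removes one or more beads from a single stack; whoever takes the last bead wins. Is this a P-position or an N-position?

Nim-sum: 8 ^ 2 ^ 8 ^ 2 = 0.
The nim-sum is 0, so this is a P-position: the player to move is in a losing position under optimal play.

P-position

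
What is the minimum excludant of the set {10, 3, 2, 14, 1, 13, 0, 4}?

The values 0, 1, 2, 3, 4 are all present; 5 is the first non-negative integer missing from the set.

5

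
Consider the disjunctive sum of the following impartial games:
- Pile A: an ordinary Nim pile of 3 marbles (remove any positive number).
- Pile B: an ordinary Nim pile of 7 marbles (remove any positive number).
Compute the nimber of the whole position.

4

Pile A is a plain Nim pile of size 3, so its Grundy value is 3.
Pile B is a plain Nim pile of size 7, so its Grundy value is 7.
By the Sprague-Grundy theorem, the Grundy value of a sum of independent games is the XOR of the component values.
Combined value = 3 XOR 7 = 4.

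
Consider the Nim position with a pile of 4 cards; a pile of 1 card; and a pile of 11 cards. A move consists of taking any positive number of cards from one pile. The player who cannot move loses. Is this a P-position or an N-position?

N-position

Nim-sum: 4 ^ 1 ^ 11 = 14.
The nim-sum is 14 ≠ 0, so this is an N-position: the player to move can win.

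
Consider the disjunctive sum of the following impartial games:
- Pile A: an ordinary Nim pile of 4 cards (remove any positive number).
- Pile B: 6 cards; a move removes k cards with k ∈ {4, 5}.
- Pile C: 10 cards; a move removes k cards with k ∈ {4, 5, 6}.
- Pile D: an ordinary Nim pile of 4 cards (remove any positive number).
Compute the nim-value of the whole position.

Pile A is a plain Nim pile of size 4, so its Grundy value is 4.
For pile B, compute g(0), g(1), … with moves {4, 5}:
k:     0  1  2  3  4  5  6
g(k):  0  0  0  0  1  1  1
So g(6) = 1.
For pile C, compute g(0), g(1), … with moves {4, 5, 6}:
g(0) = mex{} = 0
g(1) = mex{} = 0
g(2) = mex{} = 0
g(3) = mex{} = 0
g(4) = mex{0} = 1
g(5) = mex{0} = 1
g(6) = mex{0} = 1
g(7) = mex{0} = 1
g(8) = mex{0,1} = 2
g(9) = mex{0,1} = 2
g(10) = mex{1} = 0
So g(10) = 0.
Pile D is a plain Nim pile of size 4, so its Grundy value is 4.
By the Sprague-Grundy theorem, the Grundy value of a sum of independent games is the XOR of the component values.
Combined value = 4 XOR 1 XOR 0 XOR 4 = 1.

1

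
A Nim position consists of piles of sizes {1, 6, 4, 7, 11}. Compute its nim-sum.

15

Write each in binary and XOR column by column:
  0001  (1)
  0110  (6)
  0100  (4)
  0111  (7)
  1011  (11)
  ----
  1111  (15)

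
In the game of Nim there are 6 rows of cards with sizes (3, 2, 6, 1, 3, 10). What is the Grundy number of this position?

Compute the nim-sum pairwise:
3 ^ 2 = 1
1 ^ 6 = 7
7 ^ 1 = 6
6 ^ 3 = 5
5 ^ 10 = 15

15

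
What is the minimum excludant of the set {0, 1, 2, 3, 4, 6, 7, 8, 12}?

5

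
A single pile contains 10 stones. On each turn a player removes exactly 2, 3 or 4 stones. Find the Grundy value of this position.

2

Build the Grundy sequence with g(k) = mex{g(k−s) : s ∈ {2, 3, 4}, s ≤ k}:
g(0) = mex{} = 0
g(1) = mex{} = 0
g(2) = mex{0} = 1
g(3) = mex{0} = 1
g(4) = mex{0,1} = 2
g(5) = mex{0,1} = 2
g(6) = mex{1,2} = 0
g(7) = mex{1,2} = 0
g(8) = mex{0,2} = 1
g(9) = mex{0,2} = 1
g(10) = mex{0,1} = 2
So g(10) = 2.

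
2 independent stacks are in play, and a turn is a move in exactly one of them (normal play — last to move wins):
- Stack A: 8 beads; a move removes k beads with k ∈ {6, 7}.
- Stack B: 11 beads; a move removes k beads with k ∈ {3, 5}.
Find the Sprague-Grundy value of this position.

0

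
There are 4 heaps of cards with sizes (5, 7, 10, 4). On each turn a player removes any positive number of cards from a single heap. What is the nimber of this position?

Compute the nim-sum pairwise:
5 ^ 7 = 2
2 ^ 10 = 8
8 ^ 4 = 12

12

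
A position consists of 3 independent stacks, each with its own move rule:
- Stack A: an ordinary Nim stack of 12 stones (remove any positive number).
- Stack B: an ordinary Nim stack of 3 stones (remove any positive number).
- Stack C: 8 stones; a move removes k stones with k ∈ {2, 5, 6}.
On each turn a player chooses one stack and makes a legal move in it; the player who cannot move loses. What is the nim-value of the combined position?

Stack A is a plain Nim stack of size 12, so its Grundy value is 12.
Stack B is a plain Nim stack of size 3, so its Grundy value is 3.
Build the Grundy sequence for stack C with g(k) = mex{g(k−s) : s ∈ {2, 5, 6}, s ≤ k}:
k:     0  1  2  3  4  5  6  7  8
g(k):  0  0  1  1  0  2  1  3  0
So g(8) = 0.
The value of a disjunctive sum is the nim-sum of the parts.
Combined value = 12 XOR 3 XOR 0 = 15.

15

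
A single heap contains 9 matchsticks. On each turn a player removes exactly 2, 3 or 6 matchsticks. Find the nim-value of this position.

Grundy values for subtraction set {2, 3, 6}:
g(0) = mex{} = 0
g(1) = mex{} = 0
g(2) = mex{0} = 1
g(3) = mex{0} = 1
g(4) = mex{0,1} = 2
g(5) = mex{1} = 0
g(6) = mex{0,1,2} = 3
g(7) = mex{0,2} = 1
g(8) = mex{0,1,3} = 2
g(9) = mex{1,3} = 0
So g(9) = 0.

0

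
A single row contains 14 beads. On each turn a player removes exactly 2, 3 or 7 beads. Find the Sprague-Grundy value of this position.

2

Grundy values for subtraction set {2, 3, 7}:
k:     0  1  2  3  4  5  6  7  8  9 10 11 12 13 14
g(k):  0  0  1  1  2  0  0  1  1  2  0  0  1  1  2
So g(14) = 2.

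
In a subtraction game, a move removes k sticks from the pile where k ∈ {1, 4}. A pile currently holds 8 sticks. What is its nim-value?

Grundy values for subtraction set {1, 4}:
k:     0  1  2  3  4  5  6  7  8
g(k):  0  1  0  1  2  0  1  0  1
So g(8) = 1.

1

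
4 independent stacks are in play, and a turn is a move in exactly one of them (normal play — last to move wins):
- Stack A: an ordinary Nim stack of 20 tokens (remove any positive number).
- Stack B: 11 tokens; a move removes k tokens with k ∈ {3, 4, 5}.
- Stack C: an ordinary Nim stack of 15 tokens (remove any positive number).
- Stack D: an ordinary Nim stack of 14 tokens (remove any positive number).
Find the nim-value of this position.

20

Stack A is a plain Nim stack of size 20, so its Grundy value is 20.
Grundy values for stack B (subtraction set {3, 4, 5}):
k:     0  1  2  3  4  5  6  7  8  9 10 11
g(k):  0  0  0  1  1  1  2  2  0  0  0  1
So g(11) = 1.
Stack C is a plain Nim stack of size 15, so its Grundy value is 15.
Stack D is a plain Nim stack of size 14, so its Grundy value is 14.
The value of a disjunctive sum is the nim-sum of the parts.
Combined value = 20 XOR 1 XOR 15 XOR 14 = 20.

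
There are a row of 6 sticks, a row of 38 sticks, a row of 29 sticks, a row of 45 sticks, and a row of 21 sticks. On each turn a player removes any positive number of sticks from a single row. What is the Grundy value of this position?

5

Bitwise XOR of the heap sizes:
  000110  (6)
  100110  (38)
  011101  (29)
  101101  (45)
  010101  (21)
  ------
  000101  (5)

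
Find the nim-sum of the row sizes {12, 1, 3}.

In binary:
  1100  (12)
  0001  (1)
  0011  (3)
  ----
  1110  (14)

14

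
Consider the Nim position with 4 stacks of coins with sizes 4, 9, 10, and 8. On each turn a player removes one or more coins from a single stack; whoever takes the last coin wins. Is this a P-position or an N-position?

Bitwise XOR of the heap sizes:
  0100  (4)
  1001  (9)
  1010  (10)
  1000  (8)
  ----
  1111  (15)
The nim-sum is 15 ≠ 0, so this is an N-position: the player to move can win.

N-position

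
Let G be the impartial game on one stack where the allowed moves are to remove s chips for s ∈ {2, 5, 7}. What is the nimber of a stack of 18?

Compute g(0), g(1), … for moves {2, 5, 7}:
k:     0  1  2  3  4  5  6  7  8  9 10 11 12 13 14 15 16 17 18
g(k):  0  0  1  1  0  2  1  3  2  2  0  3  1  0  0  1  1  2  2
So g(18) = 2.

2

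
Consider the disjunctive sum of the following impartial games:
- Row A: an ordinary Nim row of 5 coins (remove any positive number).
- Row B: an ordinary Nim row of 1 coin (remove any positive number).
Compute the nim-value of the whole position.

4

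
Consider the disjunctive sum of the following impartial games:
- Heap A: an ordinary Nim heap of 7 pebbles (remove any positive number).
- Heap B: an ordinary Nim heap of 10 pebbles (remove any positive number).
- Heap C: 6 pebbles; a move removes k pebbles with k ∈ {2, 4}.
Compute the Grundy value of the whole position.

Heap A is a plain Nim heap of size 7, so its Grundy value is 7.
Heap B is a plain Nim heap of size 10, so its Grundy value is 10.
Build the Grundy sequence for heap C with g(k) = mex{g(k−s) : s ∈ {2, 4}, s ≤ k}:
k:     0  1  2  3  4  5  6
g(k):  0  0  1  1  2  2  0
So g(6) = 0.
By the Sprague-Grundy theorem, the Grundy value of a sum of independent games is the XOR of the component values.
Combined value = 7 XOR 10 XOR 0 = 13.

13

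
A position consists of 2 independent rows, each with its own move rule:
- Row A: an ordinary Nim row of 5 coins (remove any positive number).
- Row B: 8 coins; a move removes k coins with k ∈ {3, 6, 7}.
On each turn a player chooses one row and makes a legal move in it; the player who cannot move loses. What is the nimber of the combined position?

7

Row A is a plain Nim row of size 5, so its Grundy value is 5.
Build the Grundy sequence for row B with g(k) = mex{g(k−s) : s ∈ {3, 6, 7}, s ≤ k}:
g(0) = mex{} = 0
g(1) = mex{} = 0
g(2) = mex{} = 0
g(3) = mex{0} = 1
g(4) = mex{0} = 1
g(5) = mex{0} = 1
g(6) = mex{0,1} = 2
g(7) = mex{0,1} = 2
g(8) = mex{0,1} = 2
So g(8) = 2.
By the Sprague-Grundy theorem, the Grundy value of a sum of independent games is the XOR of the component values.
Combined value = 5 XOR 2 = 7.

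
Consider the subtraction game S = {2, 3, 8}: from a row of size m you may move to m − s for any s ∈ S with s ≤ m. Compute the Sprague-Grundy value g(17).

Compute g(0), g(1), … for moves {2, 3, 8}:
k:     0  1  2  3  4  5  6  7  8  9 10 11 12 13 14 15 16 17
g(k):  0  0  1  1  2  0  0  1  1  2  0  0  1  1  2  0  0  1
So g(17) = 1.

1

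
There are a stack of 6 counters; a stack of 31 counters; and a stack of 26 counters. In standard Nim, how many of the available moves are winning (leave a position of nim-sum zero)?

Compute the nim-sum pairwise:
6 XOR 31 = 25
25 XOR 26 = 3
The overall nim-sum is X = 3. A stack of size p has a winning move iff p XOR X < p (reduce it to p XOR X).
  6: 6 XOR 3 = 5 < 6 — winning move (to 5).
  31: 31 XOR 3 = 28 < 31 — winning move (to 28).
  26: 26 XOR 3 = 25 < 26 — winning move (to 25).
That gives 3 winning moves.

3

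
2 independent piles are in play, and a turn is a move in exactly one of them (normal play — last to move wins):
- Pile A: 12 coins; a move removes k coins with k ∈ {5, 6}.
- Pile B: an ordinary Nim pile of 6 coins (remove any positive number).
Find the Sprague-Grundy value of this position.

For pile A, compute g(0), g(1), … with moves {5, 6}:
g(0) = mex{} = 0
g(1) = mex{} = 0
g(2) = mex{} = 0
g(3) = mex{} = 0
g(4) = mex{} = 0
g(5) = mex{0} = 1
g(6) = mex{0} = 1
g(7) = mex{0} = 1
g(8) = mex{0} = 1
g(9) = mex{0} = 1
g(10) = mex{0,1} = 2
g(11) = mex{1} = 0
g(12) = mex{1} = 0
So g(12) = 0.
Pile B is a plain Nim pile of size 6, so its Grundy value is 6.
By the Sprague-Grundy theorem, the Grundy value of a sum of independent games is the XOR of the component values.
Combined value = 0 ⊕ 6 = 6.

6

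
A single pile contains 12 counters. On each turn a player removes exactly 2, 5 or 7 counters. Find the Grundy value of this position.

1

Grundy values for subtraction set {2, 5, 7}:
g(0) = mex{} = 0
g(1) = mex{} = 0
g(2) = mex{0} = 1
g(3) = mex{0} = 1
g(4) = mex{1} = 0
g(5) = mex{0,1} = 2
g(6) = mex{0} = 1
g(7) = mex{0,1,2} = 3
g(8) = mex{0,1} = 2
g(9) = mex{0,1,3} = 2
g(10) = mex{1,2} = 0
g(11) = mex{0,1,2} = 3
g(12) = mex{0,2,3} = 1
So g(12) = 1.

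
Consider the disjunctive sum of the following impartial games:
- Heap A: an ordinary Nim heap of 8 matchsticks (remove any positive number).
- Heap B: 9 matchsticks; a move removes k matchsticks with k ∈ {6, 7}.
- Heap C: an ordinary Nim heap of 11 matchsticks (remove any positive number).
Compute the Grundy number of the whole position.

2

Heap A is a plain Nim heap of size 8, so its Grundy value is 8.
For heap B, compute g(0), g(1), … with moves {6, 7}:
k:     0  1  2  3  4  5  6  7  8  9
g(k):  0  0  0  0  0  0  1  1  1  1
So g(9) = 1.
Heap C is a plain Nim heap of size 11, so its Grundy value is 11.
By the Sprague-Grundy theorem, the Grundy value of a sum of independent games is the XOR of the component values.
Combined value = 8 ⊕ 1 ⊕ 11 = 2.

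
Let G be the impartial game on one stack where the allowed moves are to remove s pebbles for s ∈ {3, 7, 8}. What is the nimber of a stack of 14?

1

Compute g(0), g(1), … for moves {3, 7, 8}:
g(0) = mex{} = 0
g(1) = mex{} = 0
g(2) = mex{} = 0
g(3) = mex{0} = 1
g(4) = mex{0} = 1
g(5) = mex{0} = 1
g(6) = mex{1} = 0
g(7) = mex{0,1} = 2
g(8) = mex{0,1} = 2
g(9) = mex{0} = 1
g(10) = mex{0,1,2} = 3
g(11) = mex{1,2} = 0
g(12) = mex{1} = 0
g(13) = mex{0,1,3} = 2
g(14) = mex{0,2} = 1
So g(14) = 1.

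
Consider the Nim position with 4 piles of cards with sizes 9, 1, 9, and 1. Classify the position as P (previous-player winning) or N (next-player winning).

P-position

Compute the nim-sum pairwise:
9 XOR 1 = 8
8 XOR 9 = 1
1 XOR 1 = 0
The nim-sum is 0, so this is a P-position: the player to move is in a losing position under optimal play.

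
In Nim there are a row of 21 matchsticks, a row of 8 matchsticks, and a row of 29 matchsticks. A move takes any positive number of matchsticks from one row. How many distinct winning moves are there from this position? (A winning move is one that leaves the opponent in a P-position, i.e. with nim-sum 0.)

0

Nim-sum: 21 XOR 8 XOR 29 = 0.
The nim-sum is already 0, so every move leaves a nonzero nim-sum — there are no winning moves.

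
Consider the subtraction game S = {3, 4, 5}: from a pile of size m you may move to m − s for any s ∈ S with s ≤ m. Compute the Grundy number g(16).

Compute g(0), g(1), … for moves {3, 4, 5}:
k:     0  1  2  3  4  5  6  7  8  9 10 11 12 13 14 15 16
g(k):  0  0  0  1  1  1  2  2  0  0  0  1  1  1  2  2  0
So g(16) = 0.

0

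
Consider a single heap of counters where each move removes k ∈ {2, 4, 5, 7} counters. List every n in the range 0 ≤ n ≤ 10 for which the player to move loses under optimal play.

0, 1, 9, 10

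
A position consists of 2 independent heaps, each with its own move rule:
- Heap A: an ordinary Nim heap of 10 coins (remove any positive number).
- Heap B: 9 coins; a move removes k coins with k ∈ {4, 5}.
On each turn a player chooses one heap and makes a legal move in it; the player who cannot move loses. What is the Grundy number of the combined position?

10

Heap A is a plain Nim heap of size 10, so its Grundy value is 10.
For heap B, compute g(0), g(1), … with moves {4, 5}:
k:     0  1  2  3  4  5  6  7  8  9
g(k):  0  0  0  0  1  1  1  1  2  0
So g(9) = 0.
The value of a disjunctive sum is the nim-sum of the parts.
Combined value = 10 XOR 0 = 10.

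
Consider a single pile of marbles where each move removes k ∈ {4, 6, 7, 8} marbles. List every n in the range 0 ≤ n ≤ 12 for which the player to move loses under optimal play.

Build the Grundy sequence with g(k) = mex{g(k−s) : s ∈ {4, 6, 7, 8}, s ≤ k}:
k:     0  1  2  3  4  5  6  7  8  9 10 11 12
g(k):  0  0  0  0  1  1  1  1  2  2  2  2  0
The P-positions (g = 0) in 0..12 are 0, 1, 2, 3, 12.

0, 1, 2, 3, 12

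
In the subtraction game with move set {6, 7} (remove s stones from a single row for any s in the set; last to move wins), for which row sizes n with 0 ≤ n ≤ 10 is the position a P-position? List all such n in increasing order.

0, 1, 2, 3, 4, 5

Compute g(0), g(1), … for moves {6, 7}:
g(0) = mex{} = 0
g(1) = mex{} = 0
g(2) = mex{} = 0
g(3) = mex{} = 0
g(4) = mex{} = 0
g(5) = mex{} = 0
g(6) = mex{0} = 1
g(7) = mex{0} = 1
g(8) = mex{0} = 1
g(9) = mex{0} = 1
g(10) = mex{0} = 1
The P-positions (g = 0) in 0..10 are 0, 1, 2, 3, 4, 5.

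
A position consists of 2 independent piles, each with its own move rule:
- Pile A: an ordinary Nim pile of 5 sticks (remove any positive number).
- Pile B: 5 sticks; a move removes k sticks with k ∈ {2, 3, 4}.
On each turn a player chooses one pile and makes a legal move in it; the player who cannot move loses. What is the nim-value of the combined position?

Pile A is a plain Nim pile of size 5, so its Grundy value is 5.
For pile B, compute g(0), g(1), … with moves {2, 3, 4}:
g(0) = mex{} = 0
g(1) = mex{} = 0
g(2) = mex{0} = 1
g(3) = mex{0} = 1
g(4) = mex{0,1} = 2
g(5) = mex{0,1} = 2
So g(5) = 2.
By the Sprague-Grundy theorem, the Grundy value of a sum of independent games is the XOR of the component values.
Combined value = 5 ⊕ 2 = 7.

7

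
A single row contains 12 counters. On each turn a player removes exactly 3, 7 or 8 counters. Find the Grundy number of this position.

0

Grundy values for subtraction set {3, 7, 8}:
k:     0  1  2  3  4  5  6  7  8  9 10 11 12
g(k):  0  0  0  1  1  1  0  2  2  1  3  0  0
So g(12) = 0.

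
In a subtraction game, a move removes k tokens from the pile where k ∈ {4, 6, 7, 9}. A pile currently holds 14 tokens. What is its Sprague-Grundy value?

0

Build the Grundy sequence with g(k) = mex{g(k−s) : s ∈ {4, 6, 7, 9}, s ≤ k}:
g(0) = mex{} = 0
g(1) = mex{} = 0
g(2) = mex{} = 0
g(3) = mex{} = 0
g(4) = mex{0} = 1
g(5) = mex{0} = 1
g(6) = mex{0} = 1
g(7) = mex{0} = 1
g(8) = mex{0,1} = 2
g(9) = mex{0,1} = 2
g(10) = mex{0,1} = 2
g(11) = mex{0,1} = 2
g(12) = mex{0,1,2} = 3
g(13) = mex{1,2} = 0
g(14) = mex{1,2} = 0
So g(14) = 0.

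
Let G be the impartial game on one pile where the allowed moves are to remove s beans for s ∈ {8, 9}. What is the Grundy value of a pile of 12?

Build the Grundy sequence with g(k) = mex{g(k−s) : s ∈ {8, 9}, s ≤ k}:
g(0) = mex{} = 0
g(1) = mex{} = 0
g(2) = mex{} = 0
g(3) = mex{} = 0
g(4) = mex{} = 0
g(5) = mex{} = 0
g(6) = mex{} = 0
g(7) = mex{} = 0
g(8) = mex{0} = 1
g(9) = mex{0} = 1
g(10) = mex{0} = 1
g(11) = mex{0} = 1
g(12) = mex{0} = 1
So g(12) = 1.

1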